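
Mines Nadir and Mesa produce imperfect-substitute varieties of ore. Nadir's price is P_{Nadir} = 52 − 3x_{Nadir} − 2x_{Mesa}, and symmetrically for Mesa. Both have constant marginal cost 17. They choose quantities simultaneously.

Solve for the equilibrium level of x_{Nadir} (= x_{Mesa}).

4.375

Mine Nadir's profit: π = x_{Nadir}(52 − 3x_{Nadir} − 2x_{Mesa}) − 17x_{Nadir}.
∂π/∂x_{Nadir} = 35 − 6x_{Nadir} − 2x_{Mesa} = 0 ⇒ x_{Nadir} = 35/6 − (1/3)x_{Mesa}.
By symmetry x_{Mesa} = x_{Nadir}; substituting into the reaction function, (4/3)x_{Nadir} = 35/6 and x_{Nadir} = 4.375.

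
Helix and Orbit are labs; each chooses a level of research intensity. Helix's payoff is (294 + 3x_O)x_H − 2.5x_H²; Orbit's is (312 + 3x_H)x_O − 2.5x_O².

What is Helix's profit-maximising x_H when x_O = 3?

60.6

Expanding Helix's payoff: 294x_H + 3x_Ox_H − 2.5x_H².
∂π/∂x_H = 294 + 3x_O − 5x_H = 0, so x_H = 58.8 + 0.6x_O.
At x_O = 3: x_H = 58.8 + 0.6·3 = 60.6.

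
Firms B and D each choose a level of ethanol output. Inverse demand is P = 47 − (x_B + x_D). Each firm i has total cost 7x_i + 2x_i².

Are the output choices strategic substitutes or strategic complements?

Firm B's profit: π = x_B(47 − (x_B + x_D)) − 7x_B − 2x_B².
∂π/∂x_B = 40 − 6x_B − x_D = 0, so x_B = 20/3 − (1/6)x_D.
The best-response slope dx_B/dx_D = −1/6 < 0: the reaction function is downward-sloping, so the choices are strategic substitutes.

strategic substitutes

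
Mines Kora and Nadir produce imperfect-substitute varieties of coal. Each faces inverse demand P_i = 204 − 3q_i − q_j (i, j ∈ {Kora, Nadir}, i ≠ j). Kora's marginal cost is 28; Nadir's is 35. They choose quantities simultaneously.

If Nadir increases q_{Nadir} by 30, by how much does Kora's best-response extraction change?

Mine Kora's profit: π = q_{Kora}(204 − 3q_{Kora} − q_{Nadir}) − 28q_{Kora}.
∂π/∂q_{Kora} = 176 − 6q_{Kora} − q_{Nadir} = 0 ⇒ q_{Kora} = 88/3 − (1/6)q_{Nadir}.
The reaction-function slope is −1/6, so a 30-unit rise in q_{Nadir} moves q_{Kora} by −1/6 × 30 = −5. Kora's best response falls — the actions are strategic substitutes.

-5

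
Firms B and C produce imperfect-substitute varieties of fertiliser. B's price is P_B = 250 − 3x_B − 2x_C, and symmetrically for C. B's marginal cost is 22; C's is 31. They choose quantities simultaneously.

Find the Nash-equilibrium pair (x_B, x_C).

29.0625, 26.8125

Firm B's profit: π = x_B(250 − 3x_B − 2x_C) − 22x_B.
∂π/∂x_B = 228 − 6x_B − 2x_C = 0 ⇒ x_B = 38 − (1/3)x_C.
Similarly x_C = 36.5 − (1/3)x_B.
Plugging x_C into B's best response: x_B = 38 − (1/3)(36.5 − (1/3)x_B) ⇒ (8/9)x_B = 155/6, so x_B = 29.0625.
Then x_C = 36.5 − (1/3)·29.0625 = 26.8125.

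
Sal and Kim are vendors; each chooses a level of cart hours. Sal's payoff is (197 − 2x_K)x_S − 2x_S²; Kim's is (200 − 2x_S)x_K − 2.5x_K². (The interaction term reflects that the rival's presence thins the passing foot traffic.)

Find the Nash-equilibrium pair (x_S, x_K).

36.5625, 25.375

Expanding Sal's payoff: 197x_S − 2x_Kx_S − 2x_S².
∂π/∂x_S = 197 − 2x_K − 4x_S = 0, so x_S = 49.25 − 0.5x_K.
Likewise for Kim: x_K = 40 − 0.4x_S.
Substituting the second reaction function into the first: x_S = 49.25 − 0.5(40 − 0.4x_S), which gives 0.8x_S = 29.25 ⇒ x_S = 36.5625.
Then x_K = 40 − 0.4·36.5625 = 25.375.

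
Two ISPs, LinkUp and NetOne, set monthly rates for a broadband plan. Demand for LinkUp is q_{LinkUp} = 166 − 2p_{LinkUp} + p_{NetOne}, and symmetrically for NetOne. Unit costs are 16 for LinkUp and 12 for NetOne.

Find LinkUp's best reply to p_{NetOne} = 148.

86.5

LinkUp's profit: π = (p_{LinkUp} − 16)(166 − 2p_{LinkUp} + p_{NetOne}).
∂π/∂p_{LinkUp} = 198 − 4p_{LinkUp} + p_{NetOne} = 0 ⇒ p_{LinkUp} = 49.5 + 0.25p_{NetOne}.
At p_{NetOne} = 148: p_{LinkUp} = 49.5 + 0.25·148 = 86.5.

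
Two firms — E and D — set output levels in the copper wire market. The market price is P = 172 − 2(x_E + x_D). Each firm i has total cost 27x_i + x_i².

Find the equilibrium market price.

Firm E's profit: π = x_E(172 − 2(x_E + x_D)) − 27x_E − x_E².
∂π/∂x_E = 145 − 6x_E − 2x_D = 0, so x_E = 145/6 − (1/3)x_D.
By symmetry x_D = x_E; substituting into the reaction function, (4/3)x_E = 145/6 and x_E = 18.125.
Equilibrium price: P = 172 − 2·36.25 = 99.5.

99.5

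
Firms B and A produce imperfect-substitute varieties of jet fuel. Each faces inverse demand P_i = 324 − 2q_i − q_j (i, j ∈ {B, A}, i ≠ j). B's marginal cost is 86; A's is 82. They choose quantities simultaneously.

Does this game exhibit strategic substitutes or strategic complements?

Firm B's profit: π = q_B(324 − 2q_B − q_A) − 86q_B.
∂π/∂q_B = 238 − 4q_B − q_A = 0 ⇒ q_B = 59.5 − 0.25q_A.
The best-response slope dq_B/dq_A = −0.25 < 0: the reaction function is downward-sloping, so the choices are strategic substitutes.

strategic substitutes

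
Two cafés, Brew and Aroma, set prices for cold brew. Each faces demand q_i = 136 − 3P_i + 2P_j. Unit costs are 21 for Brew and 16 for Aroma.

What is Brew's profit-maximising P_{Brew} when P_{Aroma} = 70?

Brew's profit: π = (P_{Brew} − 21)(136 − 3P_{Brew} + 2P_{Aroma}).
∂π/∂P_{Brew} = 199 − 6P_{Brew} + 2P_{Aroma} = 0 ⇒ P_{Brew} = 199/6 + (1/3)P_{Aroma}.
At P_{Aroma} = 70: P_{Brew} = 199/6 + (1/3)·70 = 56.5.

56.5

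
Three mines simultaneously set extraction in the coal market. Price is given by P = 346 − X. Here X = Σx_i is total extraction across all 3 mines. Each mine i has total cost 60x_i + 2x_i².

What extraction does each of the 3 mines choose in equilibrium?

35.75

A representative mine's profit is π_i = x_i(346 − X) − 60x_i − 2x_i², with X = x_i + Σ_{j≠i} x_j.
First-order condition: 286 − 6x_i − Σ_{j≠i} x_j = 0.
In a symmetric equilibrium every mine chooses the same x, so Σ_{j≠i} x_j = 2x. The condition becomes 286 − 8x = 0, giving x = 286/8 = 35.75.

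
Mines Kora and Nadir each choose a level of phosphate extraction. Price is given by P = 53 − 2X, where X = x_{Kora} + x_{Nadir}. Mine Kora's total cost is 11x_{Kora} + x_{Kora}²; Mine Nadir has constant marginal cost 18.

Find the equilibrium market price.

30.6

Mine Kora's profit: π = x_{Kora}(53 − 2(x_{Kora} + x_{Nadir})) − 11x_{Kora} − x_{Kora}².
∂π/∂x_{Kora} = 42 − 6x_{Kora} − 2x_{Nadir} = 0, so x_{Kora} = 7 − (1/3)x_{Nadir}.
For Nadir: ∂π/∂x_{Nadir} = 35 − 4x_{Nadir} − 2x_{Kora} = 0 ⇒ x_{Nadir} = 8.75 − 0.5x_{Kora}.
Substituting the second reaction function into the first: x_{Kora} = 7 − (1/3)(8.75 − 0.5x_{Kora}), which gives (5/6)x_{Kora} = 49/12 ⇒ x_{Kora} = 4.9.
Then x_{Nadir} = 8.75 − 0.5·4.9 = 6.3.
Equilibrium price: P = 53 − 2·11.2 = 30.6.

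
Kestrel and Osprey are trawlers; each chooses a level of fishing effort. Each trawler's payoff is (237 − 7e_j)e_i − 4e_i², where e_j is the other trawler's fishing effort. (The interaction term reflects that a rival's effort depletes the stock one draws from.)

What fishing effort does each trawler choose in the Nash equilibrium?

15.8

Kestrel's payoff is (237 − 7e_O)e_K − 4e_K².
∂π/∂e_K = 237 − 7e_O − 8e_K = 0, so e_K = 29.625 − 0.875e_O.
Setting e_K = e_O in the reaction function: e_K = 29.625 − 0.875e_K, so e_K = 29.625 / 1.875 = 15.8.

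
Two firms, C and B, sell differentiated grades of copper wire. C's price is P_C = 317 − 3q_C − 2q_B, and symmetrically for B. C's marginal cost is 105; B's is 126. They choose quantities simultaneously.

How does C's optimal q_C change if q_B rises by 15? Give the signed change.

Firm C's profit: π = q_C(317 − 3q_C − 2q_B) − 105q_C.
∂π/∂q_C = 212 − 6q_C − 2q_B = 0 ⇒ q_C = 106/3 − (1/3)q_B.
The reaction-function slope is −1/3, so a 15-unit rise in q_B moves q_C by −1/3 × 15 = −5. C's best response falls — the actions are strategic substitutes.

-5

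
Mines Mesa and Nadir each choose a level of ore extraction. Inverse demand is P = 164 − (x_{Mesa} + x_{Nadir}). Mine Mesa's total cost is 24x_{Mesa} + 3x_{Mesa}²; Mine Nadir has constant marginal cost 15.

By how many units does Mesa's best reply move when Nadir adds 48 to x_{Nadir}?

Mine Mesa's profit: π = x_{Mesa}(164 − (x_{Mesa} + x_{Nadir})) − 24x_{Mesa} − 3x_{Mesa}².
∂π/∂x_{Mesa} = 140 − 8x_{Mesa} − x_{Nadir} = 0, so x_{Mesa} = 17.5 − 0.125x_{Nadir}.
The reaction-function slope is −0.125, so a 48-unit rise in x_{Nadir} moves x_{Mesa} by −0.125 × 48 = −6. Mesa's best response falls — the actions are strategic substitutes.

-6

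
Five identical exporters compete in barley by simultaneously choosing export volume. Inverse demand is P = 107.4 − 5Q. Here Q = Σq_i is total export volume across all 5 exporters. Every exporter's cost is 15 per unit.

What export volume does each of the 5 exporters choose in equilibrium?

3.08

A representative exporter's profit is π_i = q_i(107.4 − 5Q) − 15q_i, with Q = q_i + Σ_{j≠i} q_j.
First-order condition: 92.4 − 10q_i − 5Σ_{j≠i} q_j = 0.
Imposing symmetry (q_j = q for all j) turns Σ_{j≠i} q_j into 4q, so 92.4 = 30q and q = 3.08.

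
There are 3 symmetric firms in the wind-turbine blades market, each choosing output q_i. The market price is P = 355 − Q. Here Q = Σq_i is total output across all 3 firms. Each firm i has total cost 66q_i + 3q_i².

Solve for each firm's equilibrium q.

A representative firm's profit is π_i = q_i(355 − Q) − 66q_i − 3q_i², with Q = q_i + Σ_{j≠i} q_j.
First-order condition: 289 − 8q_i − Σ_{j≠i} q_j = 0.
With identical firms, set every q_j = q: then 289 − 8q − 2q = 0, i.e. q = 289/10 = 28.9.

28.9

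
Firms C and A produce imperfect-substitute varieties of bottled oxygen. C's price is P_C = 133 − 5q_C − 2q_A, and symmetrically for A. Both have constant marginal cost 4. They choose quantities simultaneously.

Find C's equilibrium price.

57.75

Firm C's profit: π = q_C(133 − 5q_C − 2q_A) − 4q_C.
∂π/∂q_C = 129 − 10q_C − 2q_A = 0 ⇒ q_C = 12.9 − 0.2q_A.
Setting q_C = q_A in the reaction function: q_C = 12.9 − 0.2q_C, so q_C = 12.9 / 1.2 = 10.75.
P_C = 133 − 5·10.75 − 2·10.75 = 57.75.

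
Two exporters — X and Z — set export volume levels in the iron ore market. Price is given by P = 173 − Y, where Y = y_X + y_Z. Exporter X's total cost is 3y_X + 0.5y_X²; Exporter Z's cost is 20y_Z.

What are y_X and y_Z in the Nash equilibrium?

37.4, 57.8

Exporter X's profit: π = y_X(173 − (y_X + y_Z)) − 3y_X − 0.5y_X².
∂π/∂y_X = 170 − 3y_X − y_Z = 0, so y_X = 170/3 − (1/3)y_Z.
For Z: ∂π/∂y_Z = 153 − 2y_Z − y_X = 0 ⇒ y_Z = 76.5 − 0.5y_X.
Solving the two reaction functions simultaneously: (1 − (−1/3)(−0.5))y_X = 170/3 − (1/3)·76.5, so (5/6)y_X = 187/6 and y_X = 37.4.
Then y_Z = 76.5 − 0.5·37.4 = 57.8.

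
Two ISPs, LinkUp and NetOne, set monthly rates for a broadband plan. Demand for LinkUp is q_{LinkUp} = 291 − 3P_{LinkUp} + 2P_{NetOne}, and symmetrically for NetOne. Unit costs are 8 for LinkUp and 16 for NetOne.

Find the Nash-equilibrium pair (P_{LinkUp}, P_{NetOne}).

LinkUp's profit: π = (P_{LinkUp} − 8)(291 − 3P_{LinkUp} + 2P_{NetOne}).
∂π/∂P_{LinkUp} = 315 − 6P_{LinkUp} + 2P_{NetOne} = 0 ⇒ P_{LinkUp} = 52.5 + (1/3)P_{NetOne}.
Similarly P_{NetOne} = 56.5 + (1/3)P_{LinkUp}.
Solving the two reaction functions simultaneously: (1 − (1/3)(1/3))P_{LinkUp} = 52.5 + (1/3)·56.5, so (8/9)P_{LinkUp} = 214/3 and P_{LinkUp} = 80.25.
Then P_{NetOne} = 56.5 + (1/3)·80.25 = 83.25.

80.25, 83.25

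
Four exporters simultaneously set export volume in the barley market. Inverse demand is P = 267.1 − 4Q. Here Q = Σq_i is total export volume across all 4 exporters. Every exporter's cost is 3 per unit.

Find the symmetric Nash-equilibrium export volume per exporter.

A representative exporter's profit is π_i = q_i(267.1 − 4Q) − 3q_i, with Q = q_i + Σ_{j≠i} q_j.
First-order condition: 264.1 − 8q_i − 4Σ_{j≠i} q_j = 0.
Imposing symmetry (q_j = q for all j) turns Σ_{j≠i} q_j into 3q, so 264.1 = 20q and q = 13.205.

13.205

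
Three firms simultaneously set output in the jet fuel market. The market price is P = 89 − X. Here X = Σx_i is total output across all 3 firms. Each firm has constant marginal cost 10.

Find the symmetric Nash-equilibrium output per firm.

A representative firm's profit is π_i = x_i(89 − X) − 10x_i, with X = x_i + Σ_{j≠i} x_j.
First-order condition: 79 − 2x_i − Σ_{j≠i} x_j = 0.
With identical firms, set every x_j = x: then 79 − 2x − 2x = 0, i.e. x = 79/4 = 19.75.

19.75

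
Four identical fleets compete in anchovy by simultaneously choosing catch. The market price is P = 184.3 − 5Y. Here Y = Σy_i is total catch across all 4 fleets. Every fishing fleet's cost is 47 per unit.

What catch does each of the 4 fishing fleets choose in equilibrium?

A representative fishing fleet's profit is π_i = y_i(184.3 − 5Y) − 47y_i, with Y = y_i + Σ_{j≠i} y_j.
First-order condition: 137.3 − 10y_i − 5Σ_{j≠i} y_j = 0.
In a symmetric equilibrium every fishing fleet chooses the same y, so Σ_{j≠i} y_j = 3y. The condition becomes 137.3 − 25y = 0, giving y = 137.3/25 = 5.492.

5.492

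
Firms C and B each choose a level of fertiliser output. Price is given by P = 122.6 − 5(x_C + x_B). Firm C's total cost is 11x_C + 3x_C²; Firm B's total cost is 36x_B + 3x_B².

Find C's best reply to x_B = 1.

6.6625

Firm C's profit: π = x_C(122.6 − 5(x_C + x_B)) − 11x_C − 3x_C².
∂π/∂x_C = 111.6 − 16x_C − 5x_B = 0, so x_C = 6.975 − 0.3125x_B.
At x_B = 1: x_C = 6.975 − 0.3125·1 = 6.6625.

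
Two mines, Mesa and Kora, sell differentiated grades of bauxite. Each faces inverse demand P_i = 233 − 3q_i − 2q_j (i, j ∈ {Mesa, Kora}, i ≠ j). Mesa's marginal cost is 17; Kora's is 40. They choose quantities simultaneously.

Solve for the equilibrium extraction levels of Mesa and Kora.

Mine Mesa's profit: π = q_{Mesa}(233 − 3q_{Mesa} − 2q_{Kora}) − 17q_{Mesa}.
∂π/∂q_{Mesa} = 216 − 6q_{Mesa} − 2q_{Kora} = 0 ⇒ q_{Mesa} = 36 − (1/3)q_{Kora}.
Similarly q_{Kora} = 193/6 − (1/3)q_{Mesa}.
Solving the two reaction functions simultaneously: (1 − (−1/3)(−1/3))q_{Mesa} = 36 − (1/3)·(193/6), so (8/9)q_{Mesa} = 455/18 and q_{Mesa} = 28.4375.
Then q_{Kora} = 193/6 − (1/3)·28.4375 = 22.6875.

28.4375, 22.6875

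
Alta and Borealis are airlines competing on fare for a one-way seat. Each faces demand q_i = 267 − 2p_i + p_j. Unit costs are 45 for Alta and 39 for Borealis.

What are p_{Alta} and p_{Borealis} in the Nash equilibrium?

Alta's profit: π = (p_{Alta} − 45)(267 − 2p_{Alta} + p_{Borealis}).
∂π/∂p_{Alta} = 357 − 4p_{Alta} + p_{Borealis} = 0 ⇒ p_{Alta} = 89.25 + 0.25p_{Borealis}.
Similarly p_{Borealis} = 86.25 + 0.25p_{Alta}.
Substituting the second reaction function into the first: p_{Alta} = 89.25 + 0.25(86.25 + 0.25p_{Alta}), which gives 0.9375p_{Alta} = 110.8125 ⇒ p_{Alta} = 118.2.
Then p_{Borealis} = 86.25 + 0.25·118.2 = 115.8.

118.2, 115.8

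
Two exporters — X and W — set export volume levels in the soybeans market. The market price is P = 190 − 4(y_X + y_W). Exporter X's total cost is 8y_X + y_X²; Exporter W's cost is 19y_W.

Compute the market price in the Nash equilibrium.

80.375

Exporter X's profit: π = y_X(190 − 4(y_X + y_W)) − 8y_X − y_X².
∂π/∂y_X = 182 − 10y_X − 4y_W = 0, so y_X = 18.2 − 0.4y_W.
For W: ∂π/∂y_W = 171 − 8y_W − 4y_X = 0 ⇒ y_W = 21.375 − 0.5y_X.
Solving the two reaction functions simultaneously: (1 − (−0.4)(−0.5))y_X = 18.2 − 0.4·21.375, so 0.8y_X = 9.65 and y_X = 12.0625.
Then y_W = 21.375 − 0.5·12.0625 = 491/32.
Equilibrium price: P = 190 − 4·(877/32) = 80.375.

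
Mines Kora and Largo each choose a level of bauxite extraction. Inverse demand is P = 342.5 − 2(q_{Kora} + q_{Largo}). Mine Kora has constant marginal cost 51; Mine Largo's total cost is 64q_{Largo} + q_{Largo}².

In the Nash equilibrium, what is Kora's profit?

Mine Kora's profit: π = q_{Kora}(342.5 − 2(q_{Kora} + q_{Largo})) − 51q_{Kora}.
∂π/∂q_{Kora} = 291.5 − 4q_{Kora} − 2q_{Largo} = 0, so q_{Kora} = 72.875 − 0.5q_{Largo}.
For Largo: ∂π/∂q_{Largo} = 278.5 − 6q_{Largo} − 2q_{Kora} = 0 ⇒ q_{Largo} = 557/12 − (1/3)q_{Kora}.
Substituting the second reaction function into the first: q_{Kora} = 72.875 − 0.5(557/12 − (1/3)q_{Kora}), which gives (5/6)q_{Kora} = 149/3 ⇒ q_{Kora} = 59.6.
Then q_{Largo} = 557/12 − (1/3)·59.6 = 26.55.
Price P = 342.5 − 2·86.15 = 170.2.
Kora's profit: (170.2 − 51)·59.6 = 7104.32.

7104.32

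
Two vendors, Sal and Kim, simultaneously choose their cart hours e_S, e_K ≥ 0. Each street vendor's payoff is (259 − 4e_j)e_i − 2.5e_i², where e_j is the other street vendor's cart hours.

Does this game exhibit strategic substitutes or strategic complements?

strategic substitutes

Sal's payoff is (259 − 4e_K)e_S − 2.5e_S².
∂π/∂e_S = 259 − 4e_K − 5e_S = 0, so e_S = 51.8 − 0.8e_K.
The best-response slope de_S/de_K = −0.8 < 0: the reaction function is downward-sloping, so the choices are strategic substitutes.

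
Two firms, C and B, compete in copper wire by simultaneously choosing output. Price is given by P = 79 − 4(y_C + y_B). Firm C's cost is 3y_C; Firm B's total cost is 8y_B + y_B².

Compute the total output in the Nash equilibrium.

11.5625

Firm C's profit: π = y_C(79 − 4(y_C + y_B)) − 3y_C.
∂π/∂y_C = 76 − 8y_C − 4y_B = 0, so y_C = 9.5 − 0.5y_B.
For B: ∂π/∂y_B = 71 − 10y_B − 4y_C = 0 ⇒ y_B = 7.1 − 0.4y_C.
Solving the two reaction functions simultaneously: (1 − (−0.5)(−0.4))y_C = 9.5 − 0.5·7.1, so 0.8y_C = 5.95 and y_C = 7.4375.
Then y_B = 7.1 − 0.4·7.4375 = 4.125.
Total output: 7.4375 + 4.125 = 11.5625.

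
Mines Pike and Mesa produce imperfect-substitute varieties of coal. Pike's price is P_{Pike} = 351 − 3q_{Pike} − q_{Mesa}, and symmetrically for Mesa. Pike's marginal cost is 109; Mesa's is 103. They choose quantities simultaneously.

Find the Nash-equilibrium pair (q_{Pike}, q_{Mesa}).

Mine Pike's profit: π = q_{Pike}(351 − 3q_{Pike} − q_{Mesa}) − 109q_{Pike}.
∂π/∂q_{Pike} = 242 − 6q_{Pike} − q_{Mesa} = 0 ⇒ q_{Pike} = 121/3 − (1/6)q_{Mesa}.
Similarly q_{Mesa} = 124/3 − (1/6)q_{Pike}.
Substituting the second reaction function into the first: q_{Pike} = 121/3 − (1/6)(124/3 − (1/6)q_{Pike}), which gives (35/36)q_{Pike} = 301/9 ⇒ q_{Pike} = 34.4.
Then q_{Mesa} = 124/3 − (1/6)·34.4 = 35.6.

34.4, 35.6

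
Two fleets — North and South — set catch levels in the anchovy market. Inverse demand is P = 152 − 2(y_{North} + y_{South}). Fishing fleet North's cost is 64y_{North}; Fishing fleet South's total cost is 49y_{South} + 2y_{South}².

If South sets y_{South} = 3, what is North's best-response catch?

Fishing fleet North's profit: π = y_{North}(152 − 2(y_{North} + y_{South})) − 64y_{North}.
∂π/∂y_{North} = 88 − 4y_{North} − 2y_{South} = 0, so y_{North} = 22 − 0.5y_{South}.
At y_{South} = 3: y_{North} = 22 − 0.5·3 = 20.5.

20.5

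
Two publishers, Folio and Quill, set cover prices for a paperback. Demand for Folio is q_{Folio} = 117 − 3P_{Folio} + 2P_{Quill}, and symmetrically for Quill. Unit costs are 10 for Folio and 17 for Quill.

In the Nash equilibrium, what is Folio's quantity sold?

84.1875

Folio's profit: π = (P_{Folio} − 10)(117 − 3P_{Folio} + 2P_{Quill}).
∂π/∂P_{Folio} = 147 − 6P_{Folio} + 2P_{Quill} = 0 ⇒ P_{Folio} = 24.5 + (1/3)P_{Quill}.
Similarly P_{Quill} = 28 + (1/3)P_{Folio}.
Substituting the second reaction function into the first: P_{Folio} = 24.5 + (1/3)(28 + (1/3)P_{Folio}), which gives (8/9)P_{Folio} = 203/6 ⇒ P_{Folio} = 38.0625.
Then P_{Quill} = 28 + (1/3)·38.0625 = 40.6875.
q_{Folio} = 117 − 3·38.0625 + 2·40.6875 = 84.1875.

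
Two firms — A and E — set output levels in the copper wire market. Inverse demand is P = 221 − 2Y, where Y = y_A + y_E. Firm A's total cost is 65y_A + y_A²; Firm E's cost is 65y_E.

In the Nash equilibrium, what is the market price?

127.4

Firm A's profit: π = y_A(221 − 2(y_A + y_E)) − 65y_A − y_A².
∂π/∂y_A = 156 − 6y_A − 2y_E = 0, so y_A = 26 − (1/3)y_E.
For E: ∂π/∂y_E = 156 − 4y_E − 2y_A = 0 ⇒ y_E = 39 − 0.5y_A.
Substituting the second reaction function into the first: y_A = 26 − (1/3)(39 − 0.5y_A), which gives (5/6)y_A = 13 ⇒ y_A = 15.6.
Then y_E = 39 − 0.5·15.6 = 31.2.
Equilibrium price: P = 221 − 2·46.8 = 127.4.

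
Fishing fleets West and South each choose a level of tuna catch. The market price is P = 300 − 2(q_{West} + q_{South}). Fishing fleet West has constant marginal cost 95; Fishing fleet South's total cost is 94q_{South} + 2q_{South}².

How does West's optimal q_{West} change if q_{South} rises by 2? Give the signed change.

-1

Fishing fleet West's profit: π = q_{West}(300 − 2(q_{West} + q_{South})) − 95q_{West}.
∂π/∂q_{West} = 205 − 4q_{West} − 2q_{South} = 0, so q_{West} = 51.25 − 0.5q_{South}.
The reaction-function slope is −0.5, so a 2-unit rise in q_{South} moves q_{West} by −0.5 × 2 = −1. West's best response falls — the actions are strategic substitutes.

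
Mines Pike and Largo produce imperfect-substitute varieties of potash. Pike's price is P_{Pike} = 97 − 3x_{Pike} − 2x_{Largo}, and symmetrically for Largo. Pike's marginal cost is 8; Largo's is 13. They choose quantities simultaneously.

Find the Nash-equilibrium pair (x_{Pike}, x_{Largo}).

11.4375, 10.1875

Mine Pike's profit: π = x_{Pike}(97 − 3x_{Pike} − 2x_{Largo}) − 8x_{Pike}.
∂π/∂x_{Pike} = 89 − 6x_{Pike} − 2x_{Largo} = 0 ⇒ x_{Pike} = 89/6 − (1/3)x_{Largo}.
Similarly x_{Largo} = 14 − (1/3)x_{Pike}.
Plugging x_{Largo} into Pike's best response: x_{Pike} = 89/6 − (1/3)(14 − (1/3)x_{Pike}) ⇒ (8/9)x_{Pike} = 61/6, so x_{Pike} = 11.4375.
Then x_{Largo} = 14 − (1/3)·11.4375 = 10.1875.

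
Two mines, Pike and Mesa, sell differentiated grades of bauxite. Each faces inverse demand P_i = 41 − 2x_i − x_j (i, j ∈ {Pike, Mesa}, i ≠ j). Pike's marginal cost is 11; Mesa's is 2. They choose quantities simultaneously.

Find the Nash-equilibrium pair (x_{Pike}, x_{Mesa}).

Mine Pike's profit: π = x_{Pike}(41 − 2x_{Pike} − x_{Mesa}) − 11x_{Pike}.
∂π/∂x_{Pike} = 30 − 4x_{Pike} − x_{Mesa} = 0 ⇒ x_{Pike} = 7.5 − 0.25x_{Mesa}.
Similarly x_{Mesa} = 9.75 − 0.25x_{Pike}.
Solving the two reaction functions simultaneously: (1 − (−0.25)(−0.25))x_{Pike} = 7.5 − 0.25·9.75, so 0.9375x_{Pike} = 5.0625 and x_{Pike} = 5.4.
Then x_{Mesa} = 9.75 − 0.25·5.4 = 8.4.

5.4, 8.4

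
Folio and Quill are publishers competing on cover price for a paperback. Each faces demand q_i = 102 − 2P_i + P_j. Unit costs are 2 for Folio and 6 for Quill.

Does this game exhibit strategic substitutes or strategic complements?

Folio's profit: π = (P_{Folio} − 2)(102 − 2P_{Folio} + P_{Quill}).
∂π/∂P_{Folio} = 106 − 4P_{Folio} + P_{Quill} = 0 ⇒ P_{Folio} = 26.5 + 0.25P_{Quill}.
The best-response slope dP_{Folio}/dP_{Quill} = 0.25 > 0: the reaction function is upward-sloping, so the choices are strategic complements.

strategic complements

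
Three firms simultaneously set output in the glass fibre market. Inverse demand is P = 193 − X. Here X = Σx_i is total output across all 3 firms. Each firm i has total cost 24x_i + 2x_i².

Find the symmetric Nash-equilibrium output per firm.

A representative firm's profit is π_i = x_i(193 − X) − 24x_i − 2x_i², with X = x_i + Σ_{j≠i} x_j.
First-order condition: 169 − 6x_i − Σ_{j≠i} x_j = 0.
With identical firms, set every x_j = x: then 169 − 6x − 2x = 0, i.e. x = 169/8 = 21.125.

21.125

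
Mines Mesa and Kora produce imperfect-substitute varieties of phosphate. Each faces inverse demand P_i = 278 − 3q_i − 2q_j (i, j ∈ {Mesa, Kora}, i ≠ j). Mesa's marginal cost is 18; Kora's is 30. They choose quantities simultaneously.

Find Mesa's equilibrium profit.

Mine Mesa's profit: π = q_{Mesa}(278 − 3q_{Mesa} − 2q_{Kora}) − 18q_{Mesa}.
∂π/∂q_{Mesa} = 260 − 6q_{Mesa} − 2q_{Kora} = 0 ⇒ q_{Mesa} = 130/3 − (1/3)q_{Kora}.
Similarly q_{Kora} = 124/3 − (1/3)q_{Mesa}.
Solving the two reaction functions simultaneously: (1 − (−1/3)(−1/3))q_{Mesa} = 130/3 − (1/3)·(124/3), so (8/9)q_{Mesa} = 266/9 and q_{Mesa} = 33.25.
Then q_{Kora} = 124/3 − (1/3)·33.25 = 30.25.
P_{Mesa} = 278 − 3·33.25 − 2·30.25 = 117.75.
Profit = (117.75 − 18)·33.25 = 3316.6875.

3316.6875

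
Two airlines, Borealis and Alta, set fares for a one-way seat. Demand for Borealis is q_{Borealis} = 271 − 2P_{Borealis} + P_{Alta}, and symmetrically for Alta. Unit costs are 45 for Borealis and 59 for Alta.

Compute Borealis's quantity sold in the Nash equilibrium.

154.4

Borealis's profit: π = (P_{Borealis} − 45)(271 − 2P_{Borealis} + P_{Alta}).
∂π/∂P_{Borealis} = 361 − 4P_{Borealis} + P_{Alta} = 0 ⇒ P_{Borealis} = 90.25 + 0.25P_{Alta}.
Similarly P_{Alta} = 97.25 + 0.25P_{Borealis}.
Solving the two reaction functions simultaneously: (1 − (0.25)(0.25))P_{Borealis} = 90.25 + 0.25·97.25, so 0.9375P_{Borealis} = 114.5625 and P_{Borealis} = 122.2.
Then P_{Alta} = 97.25 + 0.25·122.2 = 127.8.
q_{Borealis} = 271 − 2·122.2 + 127.8 = 154.4.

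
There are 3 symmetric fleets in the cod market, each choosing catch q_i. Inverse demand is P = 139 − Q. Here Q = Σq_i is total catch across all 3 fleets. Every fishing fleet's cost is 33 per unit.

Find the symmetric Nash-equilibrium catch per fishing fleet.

26.5

A representative fishing fleet's profit is π_i = q_i(139 − Q) − 33q_i, with Q = q_i + Σ_{j≠i} q_j.
First-order condition: 106 − 2q_i − Σ_{j≠i} q_j = 0.
Imposing symmetry (q_j = q for all j) turns Σ_{j≠i} q_j into 2q, so 106 = 4q and q = 26.5.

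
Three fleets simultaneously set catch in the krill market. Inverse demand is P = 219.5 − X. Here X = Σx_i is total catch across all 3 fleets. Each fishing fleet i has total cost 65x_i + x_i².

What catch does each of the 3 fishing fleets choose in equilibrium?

A representative fishing fleet's profit is π_i = x_i(219.5 − X) − 65x_i − x_i², with X = x_i + Σ_{j≠i} x_j.
First-order condition: 154.5 − 4x_i − Σ_{j≠i} x_j = 0.
Imposing symmetry (x_j = x for all j) turns Σ_{j≠i} x_j into 2x, so 154.5 = 6x and x = 25.75.

25.75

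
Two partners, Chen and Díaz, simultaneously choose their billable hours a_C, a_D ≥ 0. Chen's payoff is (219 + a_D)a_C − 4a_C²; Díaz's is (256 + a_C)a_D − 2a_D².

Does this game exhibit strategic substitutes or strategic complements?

strategic complements

Expanding Chen's payoff: 219a_C + a_Da_C − 4a_C².
∂π/∂a_C = 219 + a_D − 8a_C = 0, so a_C = 27.375 + 0.125a_D.
The best-response slope da_C/da_D = 0.125 > 0: the reaction function is upward-sloping, so the choices are strategic complements.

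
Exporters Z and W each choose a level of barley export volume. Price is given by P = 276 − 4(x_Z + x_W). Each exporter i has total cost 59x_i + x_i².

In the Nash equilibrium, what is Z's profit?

1201.25

Exporter Z's profit: π = x_Z(276 − 4(x_Z + x_W)) − 59x_Z − x_Z².
∂π/∂x_Z = 217 − 10x_Z − 4x_W = 0, so x_Z = 21.7 − 0.4x_W.
By symmetry x_W = x_Z; substituting into the reaction function, 1.4x_Z = 21.7 and x_Z = 15.5.
Price P = 276 − 4·31 = 152.
Z's profit: (152 − 59)·15.5 − (15.5)² = 1201.25.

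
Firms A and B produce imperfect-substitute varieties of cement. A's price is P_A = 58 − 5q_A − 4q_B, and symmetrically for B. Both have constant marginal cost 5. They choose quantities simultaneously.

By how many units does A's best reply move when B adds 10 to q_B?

-4

Firm A's profit: π = q_A(58 − 5q_A − 4q_B) − 5q_A.
∂π/∂q_A = 53 − 10q_A − 4q_B = 0 ⇒ q_A = 5.3 − 0.4q_B.
The reaction-function slope is −0.4, so a 10-unit rise in q_B moves q_A by −0.4 × 10 = −4. A's best response falls — the actions are strategic substitutes.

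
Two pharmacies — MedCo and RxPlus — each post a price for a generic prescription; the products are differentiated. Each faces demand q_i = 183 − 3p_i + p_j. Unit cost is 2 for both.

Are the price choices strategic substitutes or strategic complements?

MedCo's profit: π = (p_{MedCo} − 2)(183 − 3p_{MedCo} + p_{RxPlus}).
∂π/∂p_{MedCo} = 189 − 6p_{MedCo} + p_{RxPlus} = 0 ⇒ p_{MedCo} = 31.5 + (1/6)p_{RxPlus}.
The best-response slope dp_{MedCo}/dp_{RxPlus} = 1/6 > 0: the reaction function is upward-sloping, so the choices are strategic complements.

strategic complements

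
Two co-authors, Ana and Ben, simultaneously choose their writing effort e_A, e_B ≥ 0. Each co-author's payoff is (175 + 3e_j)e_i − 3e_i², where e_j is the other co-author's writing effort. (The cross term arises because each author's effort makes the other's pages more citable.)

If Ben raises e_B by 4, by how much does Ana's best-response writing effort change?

2

Ana's payoff is (175 + 3e_B)e_A − 3e_A².
∂π/∂e_A = 175 + 3e_B − 6e_A = 0, so e_A = 175/6 + 0.5e_B.
The reaction-function slope is 0.5, so a 4-unit rise in e_B moves e_A by 0.5 × 4 = 2. Ana's best response rises — the actions are strategic complements.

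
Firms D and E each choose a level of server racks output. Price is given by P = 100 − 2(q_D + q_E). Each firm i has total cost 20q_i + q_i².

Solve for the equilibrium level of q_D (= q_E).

Firm D's profit: π = q_D(100 − 2(q_D + q_E)) − 20q_D − q_D².
∂π/∂q_D = 80 − 6q_D − 2q_E = 0, so q_D = 40/3 − (1/3)q_E.
By symmetry q_E = q_D; substituting into the reaction function, (4/3)q_D = 40/3 and q_D = 10.

10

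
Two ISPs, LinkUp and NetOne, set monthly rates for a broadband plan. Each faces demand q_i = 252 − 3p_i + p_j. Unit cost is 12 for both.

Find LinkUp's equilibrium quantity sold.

136.8

LinkUp's profit: π = (p_{LinkUp} − 12)(252 − 3p_{LinkUp} + p_{NetOne}).
∂π/∂p_{LinkUp} = 288 − 6p_{LinkUp} + p_{NetOne} = 0 ⇒ p_{LinkUp} = 48 + (1/6)p_{NetOne}.
The game is symmetric, so in equilibrium p_{NetOne} = p_{LinkUp}: the reaction function gives (5/6)p_{LinkUp} = 48, hence p_{LinkUp} = 57.6.
q_{LinkUp} = 252 − 3·57.6 + 57.6 = 136.8.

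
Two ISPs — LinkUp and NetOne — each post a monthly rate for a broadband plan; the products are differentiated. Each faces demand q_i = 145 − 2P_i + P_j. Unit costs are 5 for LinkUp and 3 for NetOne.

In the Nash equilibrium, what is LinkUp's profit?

LinkUp's profit: π = (P_{LinkUp} − 5)(145 − 2P_{LinkUp} + P_{NetOne}).
∂π/∂P_{LinkUp} = 155 − 4P_{LinkUp} + P_{NetOne} = 0 ⇒ P_{LinkUp} = 38.75 + 0.25P_{NetOne}.
Similarly P_{NetOne} = 37.75 + 0.25P_{LinkUp}.
Substituting the second reaction function into the first: P_{LinkUp} = 38.75 + 0.25(37.75 + 0.25P_{LinkUp}), which gives 0.9375P_{LinkUp} = 48.1875 ⇒ P_{LinkUp} = 51.4.
Then P_{NetOne} = 37.75 + 0.25·51.4 = 50.6.
q_{LinkUp} = 145 − 2·51.4 + 50.6 = 92.8.
Profit = (51.4 − 5)·92.8 = 4305.92.

4305.92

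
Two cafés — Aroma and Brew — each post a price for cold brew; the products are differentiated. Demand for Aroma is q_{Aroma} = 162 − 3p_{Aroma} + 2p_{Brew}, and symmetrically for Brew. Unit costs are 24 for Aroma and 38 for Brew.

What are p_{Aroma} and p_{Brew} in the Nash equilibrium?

61.125, 66.375

Aroma's profit: π = (p_{Aroma} − 24)(162 − 3p_{Aroma} + 2p_{Brew}).
∂π/∂p_{Aroma} = 234 − 6p_{Aroma} + 2p_{Brew} = 0 ⇒ p_{Aroma} = 39 + (1/3)p_{Brew}.
Similarly p_{Brew} = 46 + (1/3)p_{Aroma}.
Substituting the second reaction function into the first: p_{Aroma} = 39 + (1/3)(46 + (1/3)p_{Aroma}), which gives (8/9)p_{Aroma} = 163/3 ⇒ p_{Aroma} = 61.125.
Then p_{Brew} = 46 + (1/3)·61.125 = 66.375.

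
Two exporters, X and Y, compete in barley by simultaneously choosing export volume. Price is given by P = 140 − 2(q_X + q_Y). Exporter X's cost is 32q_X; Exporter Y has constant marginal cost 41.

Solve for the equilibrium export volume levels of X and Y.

19.5, 15

Exporter X's profit: π = q_X(140 − 2(q_X + q_Y)) − 32q_X.
∂π/∂q_X = 108 − 4q_X − 2q_Y = 0, so q_X = 27 − 0.5q_Y.
By the same steps for Y: q_Y = 24.75 − 0.5q_X.
Plugging q_Y into X's best response: q_X = 27 − 0.5(24.75 − 0.5q_X) ⇒ 0.75q_X = 14.625, so q_X = 19.5.
Then q_Y = 24.75 − 0.5·19.5 = 15.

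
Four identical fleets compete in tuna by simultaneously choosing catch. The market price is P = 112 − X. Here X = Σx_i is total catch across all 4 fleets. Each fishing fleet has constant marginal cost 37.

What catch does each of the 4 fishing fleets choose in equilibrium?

A representative fishing fleet's profit is π_i = x_i(112 − X) − 37x_i, with X = x_i + Σ_{j≠i} x_j.
First-order condition: 75 − 2x_i − Σ_{j≠i} x_j = 0.
Imposing symmetry (x_j = x for all j) turns Σ_{j≠i} x_j into 3x, so 75 = 5x and x = 15.

15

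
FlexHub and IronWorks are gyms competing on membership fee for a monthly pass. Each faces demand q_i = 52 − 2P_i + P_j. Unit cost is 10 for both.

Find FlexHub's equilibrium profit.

392

FlexHub's profit: π = (P_{FlexHub} − 10)(52 − 2P_{FlexHub} + P_{IronWorks}).
∂π/∂P_{FlexHub} = 72 − 4P_{FlexHub} + P_{IronWorks} = 0 ⇒ P_{FlexHub} = 18 + 0.25P_{IronWorks}.
Setting P_{FlexHub} = P_{IronWorks} in the reaction function: P_{FlexHub} = 18 + 0.25P_{FlexHub}, so P_{FlexHub} = 18 / 0.75 = 24.
q_{FlexHub} = 52 − 2·24 + 24 = 28.
Profit = (24 − 10)·28 = 392.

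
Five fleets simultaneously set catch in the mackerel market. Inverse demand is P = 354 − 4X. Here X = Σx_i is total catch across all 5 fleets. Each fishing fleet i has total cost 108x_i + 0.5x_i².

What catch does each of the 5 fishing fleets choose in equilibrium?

9.84

A representative fishing fleet's profit is π_i = x_i(354 − 4X) − 108x_i − 0.5x_i², with X = x_i + Σ_{j≠i} x_j.
First-order condition: 246 − 9x_i − 4Σ_{j≠i} x_j = 0.
With identical fishing fleets, set every x_j = x: then 246 − 9x − 16x = 0, i.e. x = 246/25 = 9.84.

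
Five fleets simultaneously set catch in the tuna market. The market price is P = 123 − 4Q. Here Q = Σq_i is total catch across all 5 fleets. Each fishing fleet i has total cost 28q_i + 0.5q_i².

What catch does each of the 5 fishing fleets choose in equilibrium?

3.8

A representative fishing fleet's profit is π_i = q_i(123 − 4Q) − 28q_i − 0.5q_i², with Q = q_i + Σ_{j≠i} q_j.
First-order condition: 95 − 9q_i − 4Σ_{j≠i} q_j = 0.
Imposing symmetry (q_j = q for all j) turns Σ_{j≠i} q_j into 4q, so 95 = 25q and q = 3.8.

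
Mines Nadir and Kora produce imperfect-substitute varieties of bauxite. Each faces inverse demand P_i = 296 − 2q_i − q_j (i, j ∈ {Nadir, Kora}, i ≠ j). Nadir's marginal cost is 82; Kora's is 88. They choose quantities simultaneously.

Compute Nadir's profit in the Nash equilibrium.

Mine Nadir's profit: π = q_{Nadir}(296 − 2q_{Nadir} − q_{Kora}) − 82q_{Nadir}.
∂π/∂q_{Nadir} = 214 − 4q_{Nadir} − q_{Kora} = 0 ⇒ q_{Nadir} = 53.5 − 0.25q_{Kora}.
Similarly q_{Kora} = 52 − 0.25q_{Nadir}.
Substituting the second reaction function into the first: q_{Nadir} = 53.5 − 0.25(52 − 0.25q_{Nadir}), which gives 0.9375q_{Nadir} = 40.5 ⇒ q_{Nadir} = 43.2.
Then q_{Kora} = 52 − 0.25·43.2 = 41.2.
P_{Nadir} = 296 − 2·43.2 − 41.2 = 168.4.
Profit = (168.4 − 82)·43.2 = 3732.48.

3732.48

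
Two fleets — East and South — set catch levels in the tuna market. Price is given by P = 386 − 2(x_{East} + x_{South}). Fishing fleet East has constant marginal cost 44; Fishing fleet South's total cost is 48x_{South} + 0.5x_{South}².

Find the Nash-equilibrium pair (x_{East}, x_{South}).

64.625, 41.75

Fishing fleet East's profit: π = x_{East}(386 − 2(x_{East} + x_{South})) − 44x_{East}.
∂π/∂x_{East} = 342 − 4x_{East} − 2x_{South} = 0, so x_{East} = 85.5 − 0.5x_{South}.
For South: ∂π/∂x_{South} = 338 − 5x_{South} − 2x_{East} = 0 ⇒ x_{South} = 67.6 − 0.4x_{East}.
Substituting the second reaction function into the first: x_{East} = 85.5 − 0.5(67.6 − 0.4x_{East}), which gives 0.8x_{East} = 51.7 ⇒ x_{East} = 64.625.
Then x_{South} = 67.6 − 0.4·64.625 = 41.75.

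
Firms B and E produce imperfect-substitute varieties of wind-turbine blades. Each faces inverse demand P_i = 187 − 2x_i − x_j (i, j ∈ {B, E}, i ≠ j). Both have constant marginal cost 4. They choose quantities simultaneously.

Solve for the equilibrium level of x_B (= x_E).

36.6

Firm B's profit: π = x_B(187 − 2x_B − x_E) − 4x_B.
∂π/∂x_B = 183 − 4x_B − x_E = 0 ⇒ x_B = 45.75 − 0.25x_E.
The game is symmetric, so in equilibrium x_E = x_B: the reaction function gives 1.25x_B = 45.75, hence x_B = 36.6.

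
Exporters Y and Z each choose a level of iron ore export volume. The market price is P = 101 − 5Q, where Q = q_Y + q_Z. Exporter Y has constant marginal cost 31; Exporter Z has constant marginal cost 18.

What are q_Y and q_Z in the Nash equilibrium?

Exporter Y's profit: π = q_Y(101 − 5(q_Y + q_Z)) − 31q_Y.
∂π/∂q_Y = 70 − 10q_Y − 5q_Z = 0, so q_Y = 7 − 0.5q_Z.
By the same steps for Z: q_Z = 8.3 − 0.5q_Y.
Solving the two reaction functions simultaneously: (1 − (−0.5)(−0.5))q_Y = 7 − 0.5·8.3, so 0.75q_Y = 2.85 and q_Y = 3.8.
Then q_Z = 8.3 − 0.5·3.8 = 6.4.

3.8, 6.4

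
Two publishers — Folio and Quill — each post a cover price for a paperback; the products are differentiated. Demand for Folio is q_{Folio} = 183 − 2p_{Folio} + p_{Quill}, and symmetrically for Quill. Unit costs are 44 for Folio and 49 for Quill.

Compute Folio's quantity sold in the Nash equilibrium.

Folio's profit: π = (p_{Folio} − 44)(183 − 2p_{Folio} + p_{Quill}).
∂π/∂p_{Folio} = 271 − 4p_{Folio} + p_{Quill} = 0 ⇒ p_{Folio} = 67.75 + 0.25p_{Quill}.
Similarly p_{Quill} = 70.25 + 0.25p_{Folio}.
Substituting the second reaction function into the first: p_{Folio} = 67.75 + 0.25(70.25 + 0.25p_{Folio}), which gives 0.9375p_{Folio} = 85.3125 ⇒ p_{Folio} = 91.
Then p_{Quill} = 70.25 + 0.25·91 = 93.
q_{Folio} = 183 − 2·91 + 93 = 94.

94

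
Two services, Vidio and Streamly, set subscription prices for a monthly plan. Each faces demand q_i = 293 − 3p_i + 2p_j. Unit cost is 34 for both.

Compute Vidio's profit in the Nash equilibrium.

12577.6875

Vidio's profit: π = (p_{Vidio} − 34)(293 − 3p_{Vidio} + 2p_{Streamly}).
∂π/∂p_{Vidio} = 395 − 6p_{Vidio} + 2p_{Streamly} = 0 ⇒ p_{Vidio} = 395/6 + (1/3)p_{Streamly}.
The game is symmetric, so in equilibrium p_{Streamly} = p_{Vidio}: the reaction function gives (2/3)p_{Vidio} = 395/6, hence p_{Vidio} = 98.75.
q_{Vidio} = 293 − 3·98.75 + 2·98.75 = 194.25.
Profit = (98.75 − 34)·194.25 = 12577.6875.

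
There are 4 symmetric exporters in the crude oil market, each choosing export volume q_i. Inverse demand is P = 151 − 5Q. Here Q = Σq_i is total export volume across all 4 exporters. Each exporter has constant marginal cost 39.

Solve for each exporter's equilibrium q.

4.48

A representative exporter's profit is π_i = q_i(151 − 5Q) − 39q_i, with Q = q_i + Σ_{j≠i} q_j.
First-order condition: 112 − 10q_i − 5Σ_{j≠i} q_j = 0.
In a symmetric equilibrium every exporter chooses the same q, so Σ_{j≠i} q_j = 3q. The condition becomes 112 − 25q = 0, giving q = 112/25 = 4.48.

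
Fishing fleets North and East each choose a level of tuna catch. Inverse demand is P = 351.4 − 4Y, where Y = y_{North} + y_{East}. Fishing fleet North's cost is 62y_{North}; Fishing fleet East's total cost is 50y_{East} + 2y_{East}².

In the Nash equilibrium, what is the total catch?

Fishing fleet North's profit: π = y_{North}(351.4 − 4(y_{North} + y_{East})) − 62y_{North}.
∂π/∂y_{North} = 289.4 − 8y_{North} − 4y_{East} = 0, so y_{North} = 36.175 − 0.5y_{East}.
For East: ∂π/∂y_{East} = 301.4 − 12y_{East} − 4y_{North} = 0 ⇒ y_{East} = 1507/60 − (1/3)y_{North}.
Plugging y_{East} into North's best response: y_{North} = 36.175 − 0.5(1507/60 − (1/3)y_{North}) ⇒ (5/6)y_{North} = 1417/60, so y_{North} = 28.34.
Then y_{East} = 1507/60 − (1/3)·28.34 = 15.67.
Total catch: 28.34 + 15.67 = 44.01.

44.01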